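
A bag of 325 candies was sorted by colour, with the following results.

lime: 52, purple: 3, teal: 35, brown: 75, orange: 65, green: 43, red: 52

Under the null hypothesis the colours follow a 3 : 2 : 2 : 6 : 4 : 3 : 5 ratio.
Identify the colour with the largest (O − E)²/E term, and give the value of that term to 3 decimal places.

Ratio total = 25. Expected counts: 325×3/25 = 39, 325×2/25 = 26, 325×2/25 = 26, 325×6/25 = 78, 325×4/25 = 52, 325×3/25 = 39, 325×5/25 = 65.
lime: (52 − 39)²/39 = 169/39 = 4.3333
purple: (3 − 26)²/26 = 529/26 = 20.3462
teal: (35 − 26)²/26 = 81/26 = 3.1154
brown: (75 − 78)²/78 = 9/78 = 0.1154
orange: (65 − 52)²/52 = 169/52 = 3.2500
green: (43 − 39)²/39 = 16/39 = 0.4103
red: (52 − 65)²/65 = 169/65 = 2.6000
The largest term is for purple: 20.346.

purple, 20.346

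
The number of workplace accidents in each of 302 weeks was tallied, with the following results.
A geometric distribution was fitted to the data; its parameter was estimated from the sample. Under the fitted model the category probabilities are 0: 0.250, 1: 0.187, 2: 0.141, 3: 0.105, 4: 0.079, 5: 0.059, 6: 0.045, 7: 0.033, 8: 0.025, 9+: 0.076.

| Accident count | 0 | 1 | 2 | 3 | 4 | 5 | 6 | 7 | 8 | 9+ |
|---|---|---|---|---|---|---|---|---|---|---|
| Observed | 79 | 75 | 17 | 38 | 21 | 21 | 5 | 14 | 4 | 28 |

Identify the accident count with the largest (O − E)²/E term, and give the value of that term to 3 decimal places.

2, 15.369

Expected counts E_i = n·p_i: 302×0.250 = 75.5, 302×0.187 = 56.474, 302×0.141 = 42.582, 302×0.105 = 31.71, 302×0.079 = 23.858, 302×0.059 = 17.818, 302×0.045 = 13.59, 302×0.033 = 9.966, 302×0.025 = 7.55, 302×0.076 = 22.952.
0: (79 − 75.5)²/75.5 = 12.25/75.5 = 0.1623
1: (75 − 56.474)²/56.474 = 343.212676/56.474 = 6.0774
2: (17 − 42.582)²/42.582 = 654.438724/42.582 = 15.3689
3: (38 − 31.71)²/31.71 = 39.5641/31.71 = 1.2477
4: (21 − 23.858)²/23.858 = 8.168164/23.858 = 0.3424
5: (21 − 17.818)²/17.818 = 10.125124/17.818 = 0.5683
6: (5 − 13.59)²/13.59 = 73.7881/13.59 = 5.4296
7: (14 − 9.966)²/9.966 = 16.273156/9.966 = 1.6329
8: (4 − 7.55)²/7.55 = 12.6025/7.55 = 1.6692
9+: (28 − 22.952)²/22.952 = 25.482304/22.952 = 1.1102
The largest term is for 2: 15.369.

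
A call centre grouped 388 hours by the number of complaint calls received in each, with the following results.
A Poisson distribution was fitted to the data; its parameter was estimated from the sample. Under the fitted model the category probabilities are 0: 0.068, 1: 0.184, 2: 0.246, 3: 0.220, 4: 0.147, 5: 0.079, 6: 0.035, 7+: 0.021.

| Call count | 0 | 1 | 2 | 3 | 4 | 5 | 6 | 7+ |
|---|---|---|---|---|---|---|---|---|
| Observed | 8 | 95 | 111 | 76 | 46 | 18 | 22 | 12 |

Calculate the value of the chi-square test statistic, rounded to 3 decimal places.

38.576

Expected counts E_i = n·p_i: 388×0.068 = 26.384, 388×0.184 = 71.392, 388×0.246 = 95.448, 388×0.220 = 85.36, 388×0.147 = 57.036, 388×0.079 = 30.652, 388×0.035 = 13.58, 388×0.021 = 8.148.
χ² = (8−26.384)²/26.384 + (95−71.392)²/71.392 + (111−95.448)²/95.448 + (76−85.36)²/85.36 + (46−57.036)²/57.036 + (18−30.652)²/30.652 + (22−13.58)²/13.58 + (12−8.148)²/8.148
   = 12.8097 + 7.8067 + 2.5340 + 1.0264 + 2.1354 + 5.2223 + 5.2206 + 1.8210
Sum = 38.576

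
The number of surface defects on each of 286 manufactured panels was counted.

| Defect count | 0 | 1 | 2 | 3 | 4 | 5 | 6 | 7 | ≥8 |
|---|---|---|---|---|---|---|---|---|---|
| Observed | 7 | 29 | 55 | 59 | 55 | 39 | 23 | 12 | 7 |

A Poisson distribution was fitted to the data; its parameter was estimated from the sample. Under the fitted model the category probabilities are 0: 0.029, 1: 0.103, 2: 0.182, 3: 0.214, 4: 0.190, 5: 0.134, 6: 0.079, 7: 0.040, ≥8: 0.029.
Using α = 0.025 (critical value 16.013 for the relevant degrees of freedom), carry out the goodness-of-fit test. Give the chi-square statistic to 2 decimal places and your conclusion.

0.71; do not reject

Expected counts E_i = n·p_i: 286×0.029 = 8.294, 286×0.103 = 29.458, 286×0.182 = 52.052, 286×0.214 = 61.204, 286×0.190 = 54.34, 286×0.134 = 38.324, 286×0.079 = 22.594, 286×0.040 = 11.44, 286×0.029 = 8.294.
χ² = (7−8.294)²/8.294 + (29−29.458)²/29.458 + (55−52.052)²/52.052 + (59−61.204)²/61.204 + (55−54.34)²/54.34 + (39−38.324)²/38.324 + (23−22.594)²/22.594 + (12−11.44)²/11.44 + (7−8.294)²/8.294
   = 0.202 + 0.007 + 0.167 + 0.079 + 0.008 + 0.012 + 0.007 + 0.027 + 0.202
Sum = 0.71
df = 7. Since 0.71 < 16.013, we do not reject H₀.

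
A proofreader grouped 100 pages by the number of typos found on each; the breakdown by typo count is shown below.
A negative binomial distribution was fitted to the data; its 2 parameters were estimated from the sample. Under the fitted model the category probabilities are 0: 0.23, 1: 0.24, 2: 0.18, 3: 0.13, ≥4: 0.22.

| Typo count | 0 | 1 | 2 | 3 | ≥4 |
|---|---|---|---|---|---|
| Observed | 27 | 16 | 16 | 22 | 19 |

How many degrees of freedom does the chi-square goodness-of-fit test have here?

There are k = 5 categories and 2 parameters estimated from the data, so df = 5 − 1 − 2 = 2.

2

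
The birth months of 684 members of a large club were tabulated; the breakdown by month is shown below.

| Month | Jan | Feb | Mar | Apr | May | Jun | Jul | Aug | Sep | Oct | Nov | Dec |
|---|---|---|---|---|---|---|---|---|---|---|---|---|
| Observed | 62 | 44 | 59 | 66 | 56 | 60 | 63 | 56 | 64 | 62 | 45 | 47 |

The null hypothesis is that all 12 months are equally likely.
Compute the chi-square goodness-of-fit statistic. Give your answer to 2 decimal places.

Expected count for each of the 12 categories: 684/12 = 57.
Jan: (62 − 57)²/57 = 25/57 = 0.439
Feb: (44 − 57)²/57 = 169/57 = 2.965
Mar: (59 − 57)²/57 = 4/57 = 0.070
Apr: (66 − 57)²/57 = 81/57 = 1.421
May: (56 − 57)²/57 = 1/57 = 0.018
Jun: (60 − 57)²/57 = 9/57 = 0.158
Jul: (63 − 57)²/57 = 36/57 = 0.632
Aug: (56 − 57)²/57 = 1/57 = 0.018
Sep: (64 − 57)²/57 = 49/57 = 0.860
Oct: (62 − 57)²/57 = 25/57 = 0.439
Nov: (45 − 57)²/57 = 144/57 = 2.526
Dec: (47 − 57)²/57 = 100/57 = 1.754
Sum = 11.30

11.30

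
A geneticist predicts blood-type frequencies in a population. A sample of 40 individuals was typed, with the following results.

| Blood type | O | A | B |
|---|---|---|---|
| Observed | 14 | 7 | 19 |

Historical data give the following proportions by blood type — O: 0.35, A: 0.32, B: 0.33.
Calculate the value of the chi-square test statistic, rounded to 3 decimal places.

Expected counts E_i = n·p_i: 40×0.35 = 14, 40×0.32 = 12.8, 40×0.33 = 13.2.
χ² = (14−14)²/14 + (7−12.8)²/12.8 + (19−13.2)²/13.2
   = 0.0000 + 2.6281 + 2.5485
Sum = 5.177

5.177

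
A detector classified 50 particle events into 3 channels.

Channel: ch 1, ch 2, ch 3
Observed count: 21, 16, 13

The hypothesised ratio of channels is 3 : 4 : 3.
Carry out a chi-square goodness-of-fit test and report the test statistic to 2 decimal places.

Ratio total = 10. Expected counts: 50×3/10 = 15, 50×4/10 = 20, 50×3/10 = 15.
χ² = (21−15)²/15 + (16−20)²/20 + (13−15)²/15
   = 2.400 + 0.800 + 0.267
Sum = 3.47

3.47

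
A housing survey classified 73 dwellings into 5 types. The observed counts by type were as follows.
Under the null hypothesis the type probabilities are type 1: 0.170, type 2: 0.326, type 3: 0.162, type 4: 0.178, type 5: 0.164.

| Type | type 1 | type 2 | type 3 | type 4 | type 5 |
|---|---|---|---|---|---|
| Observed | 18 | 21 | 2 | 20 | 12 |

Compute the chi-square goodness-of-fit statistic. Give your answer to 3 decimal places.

14.789

Expected counts E_i = n·p_i: 73×0.170 = 12.41, 73×0.326 = 23.798, 73×0.162 = 11.826, 73×0.178 = 12.994, 73×0.164 = 11.972.
type 1: (18 − 12.41)²/12.41 = 31.2481/12.41 = 2.5180
type 2: (21 − 23.798)²/23.798 = 7.828804/23.798 = 0.3290
type 3: (2 − 11.826)²/11.826 = 96.550276/11.826 = 8.1642
type 4: (20 − 12.994)²/12.994 = 49.084036/12.994 = 3.7774
type 5: (12 − 11.972)²/11.972 = 0.000784/11.972 = 0.0001
Sum = 14.789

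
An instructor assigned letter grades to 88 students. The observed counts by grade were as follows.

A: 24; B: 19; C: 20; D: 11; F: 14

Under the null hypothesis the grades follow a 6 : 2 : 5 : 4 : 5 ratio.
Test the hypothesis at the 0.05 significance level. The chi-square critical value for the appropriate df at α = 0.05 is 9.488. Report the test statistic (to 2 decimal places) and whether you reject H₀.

Ratio total = 22. Expected counts: 88×6/22 = 24, 88×2/22 = 8, 88×5/22 = 20, 88×4/22 = 16, 88×5/22 = 20.
χ² = (24−24)²/24 + (19−8)²/8 + (20−20)²/20 + (11−16)²/16 + (14−20)²/20
   = 0.000 + 15.125 + 0.000 + 1.563 + 1.800
Sum = 18.49
df = 4. Since 18.49 > 9.488, we reject H₀.

18.49; reject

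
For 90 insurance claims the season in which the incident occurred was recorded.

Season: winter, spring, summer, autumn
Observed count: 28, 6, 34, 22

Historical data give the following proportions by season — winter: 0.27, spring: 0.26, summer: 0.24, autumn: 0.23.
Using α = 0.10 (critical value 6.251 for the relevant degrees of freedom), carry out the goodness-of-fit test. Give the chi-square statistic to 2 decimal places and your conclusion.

Expected counts E_i = n·p_i: 90×0.27 = 24.3, 90×0.26 = 23.4, 90×0.24 = 21.6, 90×0.23 = 20.7.
winter: (28 − 24.3)²/24.3 = 13.69/24.3 = 0.563
spring: (6 − 23.4)²/23.4 = 302.76/23.4 = 12.938
summer: (34 − 21.6)²/21.6 = 153.76/21.6 = 7.119
autumn: (22 − 20.7)²/20.7 = 1.69/20.7 = 0.082
Sum = 20.70
df = 3. Since 20.70 > 6.251, we reject H₀.

20.70; reject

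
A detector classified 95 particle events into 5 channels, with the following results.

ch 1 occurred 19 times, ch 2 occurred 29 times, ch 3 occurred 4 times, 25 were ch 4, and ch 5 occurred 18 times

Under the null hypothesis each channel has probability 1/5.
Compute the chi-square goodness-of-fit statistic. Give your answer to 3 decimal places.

19.053

Under H₀ each category has probability 1/5, so each expected count is 95/5 = 19.
ch 1: (19 − 19)²/19 = 0/19 = 0.0000
ch 2: (29 − 19)²/19 = 100/19 = 5.2632
ch 3: (4 − 19)²/19 = 225/19 = 11.8421
ch 4: (25 − 19)²/19 = 36/19 = 1.8947
ch 5: (18 − 19)²/19 = 1/19 = 0.0526
Sum = 19.053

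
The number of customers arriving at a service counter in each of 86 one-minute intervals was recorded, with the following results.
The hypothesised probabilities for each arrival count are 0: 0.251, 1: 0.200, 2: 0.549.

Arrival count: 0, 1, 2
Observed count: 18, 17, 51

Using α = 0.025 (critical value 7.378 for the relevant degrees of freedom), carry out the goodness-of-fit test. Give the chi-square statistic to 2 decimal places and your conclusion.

Expected counts E_i = n·p_i: 86×0.251 = 21.586, 86×0.200 = 17.2, 86×0.549 = 47.214.
0: (18 − 21.586)²/21.586 = 12.859396/21.586 = 0.596
1: (17 − 17.2)²/17.2 = 0.04/17.2 = 0.002
2: (51 − 47.214)²/47.214 = 14.333796/47.214 = 0.304
Sum = 0.90
df = 2. Since 0.90 < 7.378, we do not reject H₀.

0.90; do not reject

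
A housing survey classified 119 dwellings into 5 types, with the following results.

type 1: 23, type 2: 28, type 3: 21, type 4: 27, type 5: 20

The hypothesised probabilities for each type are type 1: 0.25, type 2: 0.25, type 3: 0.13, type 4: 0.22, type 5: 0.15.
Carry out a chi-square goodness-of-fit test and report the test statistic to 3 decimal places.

Expected counts E_i = n·p_i: 119×0.25 = 29.75, 119×0.25 = 29.75, 119×0.13 = 15.47, 119×0.22 = 26.18, 119×0.15 = 17.85.
cat         O        E   (O−E)²/E
type 1     23    29.75     1.5315
type 2     28    29.75     0.1029
type 3     21    15.47     1.9768
type 4     27    26.18     0.0257
type 5     20    17.85     0.2590
Sum = 3.896

3.896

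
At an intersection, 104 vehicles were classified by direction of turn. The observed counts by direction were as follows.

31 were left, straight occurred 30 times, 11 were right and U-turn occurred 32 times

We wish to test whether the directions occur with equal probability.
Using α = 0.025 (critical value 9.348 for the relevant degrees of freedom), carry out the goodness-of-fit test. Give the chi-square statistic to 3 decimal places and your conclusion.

11.615; reject

Under H₀ each category has probability 1/4, so each expected count is 104/4 = 26.
cat           O        E   (O−E)²/E
left         31       26     0.9615
straight     30       26     0.6154
right        11       26     8.6538
U-turn       32       26     1.3846
Sum = 11.615
df = 3. Since 11.615 > 9.348, we reject H₀.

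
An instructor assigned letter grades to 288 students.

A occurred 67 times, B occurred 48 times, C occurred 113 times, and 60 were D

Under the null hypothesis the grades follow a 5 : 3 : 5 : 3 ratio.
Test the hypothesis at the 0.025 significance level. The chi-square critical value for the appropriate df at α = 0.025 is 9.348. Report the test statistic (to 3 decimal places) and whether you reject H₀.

Ratio total = 16. Expected counts: 288×5/16 = 90, 288×3/16 = 54, 288×5/16 = 90, 288×3/16 = 54.
A: (67 − 90)²/90 = 529/90 = 5.8778
B: (48 − 54)²/54 = 36/54 = 0.6667
C: (113 − 90)²/90 = 529/90 = 5.8778
D: (60 − 54)²/54 = 36/54 = 0.6667
Sum = 13.089
df = 3. Since 13.089 > 9.348, we reject H₀.

13.089; reject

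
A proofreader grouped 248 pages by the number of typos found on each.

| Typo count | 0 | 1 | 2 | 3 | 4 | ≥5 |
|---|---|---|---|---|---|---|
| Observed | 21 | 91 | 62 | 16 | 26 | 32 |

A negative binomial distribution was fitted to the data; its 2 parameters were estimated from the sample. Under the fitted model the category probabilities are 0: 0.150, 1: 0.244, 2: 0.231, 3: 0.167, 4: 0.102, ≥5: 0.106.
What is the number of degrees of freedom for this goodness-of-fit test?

3

There are k = 6 categories and 2 parameters estimated from the data, so df = 6 − 1 − 2 = 3.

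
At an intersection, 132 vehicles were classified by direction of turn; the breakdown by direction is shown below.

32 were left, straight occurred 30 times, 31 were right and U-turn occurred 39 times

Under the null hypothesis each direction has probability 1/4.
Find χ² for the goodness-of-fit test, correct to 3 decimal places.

Under H₀ each category has probability 1/4, so each expected count is 132/4 = 33.
cat           O        E   (O−E)²/E
left         32       33     0.0303
straight     30       33     0.2727
right        31       33     0.1212
U-turn       39       33     1.0909
Sum = 1.515

1.515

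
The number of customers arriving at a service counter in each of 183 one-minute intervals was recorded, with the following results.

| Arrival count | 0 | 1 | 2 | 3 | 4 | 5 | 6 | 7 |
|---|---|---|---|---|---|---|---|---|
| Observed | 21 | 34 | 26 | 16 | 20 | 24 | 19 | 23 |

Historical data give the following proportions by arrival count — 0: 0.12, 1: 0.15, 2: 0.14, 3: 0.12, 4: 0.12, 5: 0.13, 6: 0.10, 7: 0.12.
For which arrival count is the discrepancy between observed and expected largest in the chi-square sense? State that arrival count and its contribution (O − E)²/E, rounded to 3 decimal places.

Expected counts E_i = n·p_i: 183×0.12 = 21.96, 183×0.15 = 27.45, 183×0.14 = 25.62, 183×0.12 = 21.96, 183×0.12 = 21.96, 183×0.13 = 23.79, 183×0.10 = 18.3, 183×0.12 = 21.96.
cat         O        E   (O−E)²/E
0          21    21.96     0.0420
1          34    27.45     1.5629
2          26    25.62     0.0056
3          16    21.96     1.6176
4          20    21.96     0.1749
5          24    23.79     0.0019
6          19     18.3     0.0268
7          23    21.96     0.0493
The largest term is for 3: 1.618.

3, 1.618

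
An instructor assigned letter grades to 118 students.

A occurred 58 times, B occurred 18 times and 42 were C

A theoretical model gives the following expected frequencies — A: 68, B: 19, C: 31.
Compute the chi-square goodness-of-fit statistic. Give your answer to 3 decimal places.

χ² = (58−68)²/68 + (18−19)²/19 + (42−31)²/31
   = 1.4706 + 0.0526 + 3.9032
Sum = 5.426

5.426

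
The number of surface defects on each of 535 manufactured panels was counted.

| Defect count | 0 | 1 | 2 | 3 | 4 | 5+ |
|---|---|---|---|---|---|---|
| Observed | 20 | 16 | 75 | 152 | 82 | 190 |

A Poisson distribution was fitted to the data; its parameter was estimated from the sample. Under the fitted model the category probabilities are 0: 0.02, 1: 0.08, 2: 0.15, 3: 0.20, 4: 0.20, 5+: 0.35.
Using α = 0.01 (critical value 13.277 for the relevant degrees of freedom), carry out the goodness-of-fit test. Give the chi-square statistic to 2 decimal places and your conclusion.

Expected counts E_i = n·p_i: 535×0.02 = 10.7, 535×0.08 = 42.8, 535×0.15 = 80.25, 535×0.20 = 107, 535×0.20 = 107, 535×0.35 = 187.25.
cat         O        E   (O−E)²/E
0          20     10.7      8.083
1          16     42.8     16.781
2          75    80.25      0.343
3         152      107     18.925
4          82      107      5.841
5+        190   187.25      0.040
Sum = 50.01
df = 4. Since 50.01 > 13.277, we reject H₀.

50.01; reject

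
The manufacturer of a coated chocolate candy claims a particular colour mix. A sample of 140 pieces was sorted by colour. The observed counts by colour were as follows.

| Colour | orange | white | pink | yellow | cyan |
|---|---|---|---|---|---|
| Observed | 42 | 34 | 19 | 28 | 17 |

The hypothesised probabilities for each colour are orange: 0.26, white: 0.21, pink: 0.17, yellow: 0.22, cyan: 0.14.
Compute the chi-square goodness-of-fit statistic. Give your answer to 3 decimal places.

3.149

Expected counts E_i = n·p_i: 140×0.26 = 36.4, 140×0.21 = 29.4, 140×0.17 = 23.8, 140×0.22 = 30.8, 140×0.14 = 19.6.
cat         O        E   (O−E)²/E
orange     42     36.4     0.8615
white      34     29.4     0.7197
pink       19     23.8     0.9681
yellow     28     30.8     0.2545
cyan       17     19.6     0.3449
Sum = 3.149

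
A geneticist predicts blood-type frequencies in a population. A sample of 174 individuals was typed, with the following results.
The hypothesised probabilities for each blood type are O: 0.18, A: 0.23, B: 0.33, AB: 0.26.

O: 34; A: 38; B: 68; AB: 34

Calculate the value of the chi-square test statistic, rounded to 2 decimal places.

Expected counts E_i = n·p_i: 174×0.18 = 31.32, 174×0.23 = 40.02, 174×0.33 = 57.42, 174×0.26 = 45.24.
cat         O        E   (O−E)²/E
O          34    31.32      0.229
A          38    40.02      0.102
B          68    57.42      1.949
AB         34    45.24      2.793
Sum = 5.07

5.07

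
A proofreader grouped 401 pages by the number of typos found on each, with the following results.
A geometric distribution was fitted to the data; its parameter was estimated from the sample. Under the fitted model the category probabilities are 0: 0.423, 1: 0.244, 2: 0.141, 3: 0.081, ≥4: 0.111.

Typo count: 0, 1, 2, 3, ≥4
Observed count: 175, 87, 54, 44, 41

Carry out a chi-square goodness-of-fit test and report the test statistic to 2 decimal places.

Expected counts E_i = n·p_i: 401×0.423 = 169.623, 401×0.244 = 97.844, 401×0.141 = 56.541, 401×0.081 = 32.481, 401×0.111 = 44.511.
0: (175 − 169.623)²/169.623 = 28.912129/169.623 = 0.170
1: (87 − 97.844)²/97.844 = 117.592336/97.844 = 1.202
2: (54 − 56.541)²/56.541 = 6.456681/56.541 = 0.114
3: (44 − 32.481)²/32.481 = 132.687361/32.481 = 4.085
≥4: (41 − 44.511)²/44.511 = 12.327121/44.511 = 0.277
Sum = 5.85

5.85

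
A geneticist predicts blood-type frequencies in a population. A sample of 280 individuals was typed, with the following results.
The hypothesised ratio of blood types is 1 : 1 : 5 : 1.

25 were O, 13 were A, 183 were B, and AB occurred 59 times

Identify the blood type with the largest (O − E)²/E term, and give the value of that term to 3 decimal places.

AB, 16.457

Ratio total = 8. Expected counts: 280×1/8 = 35, 280×1/8 = 35, 280×5/8 = 175, 280×1/8 = 35.
χ² = (25−35)²/35 + (13−35)²/35 + (183−175)²/175 + (59−35)²/35
   = 2.8571 + 13.8286 + 0.3657 + 16.4571
The largest term is for AB: 16.457.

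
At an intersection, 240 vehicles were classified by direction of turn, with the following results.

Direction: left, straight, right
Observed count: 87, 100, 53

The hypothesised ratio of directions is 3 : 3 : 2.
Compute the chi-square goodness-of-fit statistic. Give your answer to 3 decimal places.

2.028

Ratio total = 8. Expected counts: 240×3/8 = 90, 240×3/8 = 90, 240×2/8 = 60.
χ² = (87−90)²/90 + (100−90)²/90 + (53−60)²/60
   = 0.1000 + 1.1111 + 0.8167
Sum = 2.028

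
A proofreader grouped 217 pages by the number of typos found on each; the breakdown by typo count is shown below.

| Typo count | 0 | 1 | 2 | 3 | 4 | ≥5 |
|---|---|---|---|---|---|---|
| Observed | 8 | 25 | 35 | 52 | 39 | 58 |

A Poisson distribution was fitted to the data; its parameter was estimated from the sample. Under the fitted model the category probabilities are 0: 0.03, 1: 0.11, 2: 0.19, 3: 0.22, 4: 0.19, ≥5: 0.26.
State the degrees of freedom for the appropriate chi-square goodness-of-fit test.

There are k = 6 categories and 1 parameter estimated from the data, so df = 6 − 1 − 1 = 4.

4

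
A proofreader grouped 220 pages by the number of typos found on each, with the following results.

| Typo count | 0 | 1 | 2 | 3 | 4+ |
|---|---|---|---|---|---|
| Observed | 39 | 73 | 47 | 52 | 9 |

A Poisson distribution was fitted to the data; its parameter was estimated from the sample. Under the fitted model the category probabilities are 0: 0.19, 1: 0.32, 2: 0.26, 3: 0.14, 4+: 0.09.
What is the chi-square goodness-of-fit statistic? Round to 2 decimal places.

22.59

Expected counts E_i = n·p_i: 220×0.19 = 41.8, 220×0.32 = 70.4, 220×0.26 = 57.2, 220×0.14 = 30.8, 220×0.09 = 19.8.
0: (39 − 41.8)²/41.8 = 7.84/41.8 = 0.188
1: (73 − 70.4)²/70.4 = 6.76/70.4 = 0.096
2: (47 − 57.2)²/57.2 = 104.04/57.2 = 1.819
3: (52 − 30.8)²/30.8 = 449.44/30.8 = 14.592
4+: (9 − 19.8)²/19.8 = 116.64/19.8 = 5.891
Sum = 22.59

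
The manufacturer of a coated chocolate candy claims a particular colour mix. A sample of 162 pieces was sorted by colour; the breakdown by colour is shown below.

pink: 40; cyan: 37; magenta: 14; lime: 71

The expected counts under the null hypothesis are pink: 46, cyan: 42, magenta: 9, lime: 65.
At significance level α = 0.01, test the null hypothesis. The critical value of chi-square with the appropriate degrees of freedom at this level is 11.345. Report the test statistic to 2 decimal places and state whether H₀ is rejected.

pink: (40 − 46)²/46 = 36/46 = 0.783
cyan: (37 − 42)²/42 = 25/42 = 0.595
magenta: (14 − 9)²/9 = 25/9 = 2.778
lime: (71 − 65)²/65 = 36/65 = 0.554
Sum = 4.71
df = 3. Since 4.71 < 11.345, we do not reject H₀.

4.71; do not reject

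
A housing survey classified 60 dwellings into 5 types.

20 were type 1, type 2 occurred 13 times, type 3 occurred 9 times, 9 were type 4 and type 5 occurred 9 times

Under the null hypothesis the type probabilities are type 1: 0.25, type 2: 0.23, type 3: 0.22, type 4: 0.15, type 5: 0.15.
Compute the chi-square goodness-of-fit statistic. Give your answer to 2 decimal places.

3.05

Expected counts E_i = n·p_i: 60×0.25 = 15, 60×0.23 = 13.8, 60×0.22 = 13.2, 60×0.15 = 9, 60×0.15 = 9.
type 1: (20 − 15)²/15 = 25/15 = 1.667
type 2: (13 − 13.8)²/13.8 = 0.64/13.8 = 0.046
type 3: (9 − 13.2)²/13.2 = 17.64/13.2 = 1.336
type 4: (9 − 9)²/9 = 0/9 = 0.000
type 5: (9 − 9)²/9 = 0/9 = 0.000
Sum = 3.05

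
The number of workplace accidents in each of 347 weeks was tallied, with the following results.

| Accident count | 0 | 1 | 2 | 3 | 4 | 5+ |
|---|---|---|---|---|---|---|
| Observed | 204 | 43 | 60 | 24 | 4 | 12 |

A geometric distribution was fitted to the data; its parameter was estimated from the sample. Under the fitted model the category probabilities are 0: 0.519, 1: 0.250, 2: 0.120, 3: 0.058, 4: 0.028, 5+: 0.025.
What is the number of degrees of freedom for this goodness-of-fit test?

4

There are k = 6 categories and 1 parameter estimated from the data, so df = 6 − 1 − 1 = 4.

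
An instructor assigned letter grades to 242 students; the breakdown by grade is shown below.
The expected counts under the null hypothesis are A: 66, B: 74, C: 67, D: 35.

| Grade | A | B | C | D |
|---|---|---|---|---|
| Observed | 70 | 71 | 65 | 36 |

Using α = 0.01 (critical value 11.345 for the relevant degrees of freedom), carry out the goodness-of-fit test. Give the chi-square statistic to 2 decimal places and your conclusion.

0.45; do not reject

A: (70 − 66)²/66 = 16/66 = 0.242
B: (71 − 74)²/74 = 9/74 = 0.122
C: (65 − 67)²/67 = 4/67 = 0.060
D: (36 − 35)²/35 = 1/35 = 0.029
Sum = 0.45
df = 3. Since 0.45 < 11.345, we do not reject H₀.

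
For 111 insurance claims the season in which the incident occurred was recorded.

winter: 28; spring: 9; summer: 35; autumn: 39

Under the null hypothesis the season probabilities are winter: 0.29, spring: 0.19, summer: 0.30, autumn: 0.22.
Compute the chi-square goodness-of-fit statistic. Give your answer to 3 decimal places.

Expected counts E_i = n·p_i: 111×0.29 = 32.19, 111×0.19 = 21.09, 111×0.30 = 33.3, 111×0.22 = 24.42.
winter: (28 − 32.19)²/32.19 = 17.5561/32.19 = 0.5454
spring: (9 − 21.09)²/21.09 = 146.1681/21.09 = 6.9307
summer: (35 − 33.3)²/33.3 = 2.89/33.3 = 0.0868
autumn: (39 − 24.42)²/24.42 = 212.5764/24.42 = 8.7050
Sum = 16.268

16.268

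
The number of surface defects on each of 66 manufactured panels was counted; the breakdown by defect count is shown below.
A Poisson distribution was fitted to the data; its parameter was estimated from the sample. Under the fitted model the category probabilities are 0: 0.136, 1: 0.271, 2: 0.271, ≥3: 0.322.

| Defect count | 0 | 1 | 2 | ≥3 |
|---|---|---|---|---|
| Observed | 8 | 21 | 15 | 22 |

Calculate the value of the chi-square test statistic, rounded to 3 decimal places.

Expected counts E_i = n·p_i: 66×0.136 = 8.976, 66×0.271 = 17.886, 66×0.271 = 17.886, 66×0.322 = 21.252.
χ² = (8−8.976)²/8.976 + (21−17.886)²/17.886 + (15−17.886)²/17.886 + (22−21.252)²/21.252
   = 0.1061 + 0.5422 + 0.4657 + 0.0263
Sum = 1.140

1.140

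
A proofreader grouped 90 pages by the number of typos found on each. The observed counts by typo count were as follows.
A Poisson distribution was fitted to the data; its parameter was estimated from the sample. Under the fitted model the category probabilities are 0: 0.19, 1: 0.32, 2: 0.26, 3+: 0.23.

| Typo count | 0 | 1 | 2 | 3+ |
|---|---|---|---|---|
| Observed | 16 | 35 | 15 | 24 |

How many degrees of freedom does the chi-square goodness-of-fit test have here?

2

There are k = 4 categories and 1 parameter estimated from the data, so df = 4 − 1 − 1 = 2.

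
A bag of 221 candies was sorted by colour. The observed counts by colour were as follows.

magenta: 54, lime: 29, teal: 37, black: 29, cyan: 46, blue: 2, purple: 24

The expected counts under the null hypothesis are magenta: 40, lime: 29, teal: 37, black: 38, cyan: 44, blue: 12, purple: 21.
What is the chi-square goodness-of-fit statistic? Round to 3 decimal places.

cat          O        E   (O−E)²/E
magenta     54       40     4.9000
lime        29       29     0.0000
teal        37       37     0.0000
black       29       38     2.1316
cyan        46       44     0.0909
blue         2       12     8.3333
purple      24       21     0.4286
Sum = 15.884

15.884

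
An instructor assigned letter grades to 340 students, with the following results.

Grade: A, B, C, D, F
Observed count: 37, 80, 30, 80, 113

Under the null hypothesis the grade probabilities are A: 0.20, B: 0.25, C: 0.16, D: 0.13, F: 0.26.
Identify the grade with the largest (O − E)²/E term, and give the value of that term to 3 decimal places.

D, 28.996

Expected counts E_i = n·p_i: 340×0.20 = 68, 340×0.25 = 85, 340×0.16 = 54.4, 340×0.13 = 44.2, 340×0.26 = 88.4.
cat         O        E   (O−E)²/E
A          37       68    14.1324
B          80       85     0.2941
C          30     54.4    10.9441
D          80     44.2    28.9964
F         113     88.4     6.8457
The largest term is for D: 28.996.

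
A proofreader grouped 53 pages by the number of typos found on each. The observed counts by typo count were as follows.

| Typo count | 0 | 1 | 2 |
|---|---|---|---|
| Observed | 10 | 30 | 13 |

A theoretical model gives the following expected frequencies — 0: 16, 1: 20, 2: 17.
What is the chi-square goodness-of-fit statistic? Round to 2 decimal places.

8.19

cat         O        E   (O−E)²/E
0          10       16      2.250
1          30       20      5.000
2          13       17      0.941
Sum = 8.19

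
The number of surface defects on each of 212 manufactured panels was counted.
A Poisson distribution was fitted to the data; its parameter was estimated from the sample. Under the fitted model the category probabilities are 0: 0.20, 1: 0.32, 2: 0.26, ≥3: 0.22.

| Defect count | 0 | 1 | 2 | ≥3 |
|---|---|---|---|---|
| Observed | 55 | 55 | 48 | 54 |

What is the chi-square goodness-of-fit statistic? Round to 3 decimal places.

Expected counts E_i = n·p_i: 212×0.20 = 42.4, 212×0.32 = 67.84, 212×0.26 = 55.12, 212×0.22 = 46.64.
χ² = (55−42.4)²/42.4 + (55−67.84)²/67.84 + (48−55.12)²/55.12 + (54−46.64)²/46.64
   = 3.7443 + 2.4302 + 0.9197 + 1.1614
Sum = 8.256

8.256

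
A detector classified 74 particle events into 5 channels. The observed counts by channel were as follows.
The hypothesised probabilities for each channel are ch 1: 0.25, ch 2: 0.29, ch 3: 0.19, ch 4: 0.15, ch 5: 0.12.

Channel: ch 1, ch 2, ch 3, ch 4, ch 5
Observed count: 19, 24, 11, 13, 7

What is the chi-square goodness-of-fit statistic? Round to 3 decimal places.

1.703

Expected counts E_i = n·p_i: 74×0.25 = 18.5, 74×0.29 = 21.46, 74×0.19 = 14.06, 74×0.15 = 11.1, 74×0.12 = 8.88.
ch 1: (19 − 18.5)²/18.5 = 0.25/18.5 = 0.0135
ch 2: (24 − 21.46)²/21.46 = 6.4516/21.46 = 0.3006
ch 3: (11 − 14.06)²/14.06 = 9.3636/14.06 = 0.6660
ch 4: (13 − 11.1)²/11.1 = 3.61/11.1 = 0.3252
ch 5: (7 − 8.88)²/8.88 = 3.5344/8.88 = 0.3980
Sum = 1.703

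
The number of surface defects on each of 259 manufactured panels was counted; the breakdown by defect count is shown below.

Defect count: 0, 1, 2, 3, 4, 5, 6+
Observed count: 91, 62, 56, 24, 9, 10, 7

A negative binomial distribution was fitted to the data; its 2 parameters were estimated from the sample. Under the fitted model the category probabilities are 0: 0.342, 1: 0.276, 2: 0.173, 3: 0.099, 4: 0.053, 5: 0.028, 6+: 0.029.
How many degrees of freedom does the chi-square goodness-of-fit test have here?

4

There are k = 7 categories and 2 parameters estimated from the data, so df = 7 − 1 − 2 = 4.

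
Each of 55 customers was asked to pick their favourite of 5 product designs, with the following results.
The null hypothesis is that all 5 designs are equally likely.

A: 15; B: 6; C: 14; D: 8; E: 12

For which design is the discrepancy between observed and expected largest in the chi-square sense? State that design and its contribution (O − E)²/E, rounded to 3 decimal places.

B, 2.273

Under H₀ each category has probability 1/5, so each expected count is 55/5 = 11.
cat         O        E   (O−E)²/E
A          15       11     1.4545
B           6       11     2.2727
C          14       11     0.8182
D           8       11     0.8182
E          12       11     0.0909
The largest term is for B: 2.273.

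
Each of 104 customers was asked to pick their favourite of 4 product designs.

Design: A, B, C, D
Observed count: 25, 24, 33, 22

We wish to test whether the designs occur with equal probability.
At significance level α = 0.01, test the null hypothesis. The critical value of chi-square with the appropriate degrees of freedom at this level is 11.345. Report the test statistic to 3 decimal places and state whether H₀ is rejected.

Expected count for each of the 4 categories: 104/4 = 26.
χ² = (25−26)²/26 + (24−26)²/26 + (33−26)²/26 + (22−26)²/26
   = 0.0385 + 0.1538 + 1.8846 + 0.6154
Sum = 2.692
df = 3. Since 2.692 < 11.345, we do not reject H₀.

2.692; do not reject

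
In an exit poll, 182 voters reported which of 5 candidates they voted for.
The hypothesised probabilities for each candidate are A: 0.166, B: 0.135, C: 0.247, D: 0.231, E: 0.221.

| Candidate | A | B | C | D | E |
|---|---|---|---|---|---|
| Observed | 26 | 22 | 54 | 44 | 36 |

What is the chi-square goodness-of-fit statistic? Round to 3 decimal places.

3.211

Expected counts E_i = n·p_i: 182×0.166 = 30.212, 182×0.135 = 24.57, 182×0.247 = 44.954, 182×0.231 = 42.042, 182×0.221 = 40.222.
cat         O        E   (O−E)²/E
A          26   30.212     0.5872
B          22    24.57     0.2688
C          54   44.954     1.8203
D          44   42.042     0.0912
E          36   40.222     0.4432
Sum = 3.211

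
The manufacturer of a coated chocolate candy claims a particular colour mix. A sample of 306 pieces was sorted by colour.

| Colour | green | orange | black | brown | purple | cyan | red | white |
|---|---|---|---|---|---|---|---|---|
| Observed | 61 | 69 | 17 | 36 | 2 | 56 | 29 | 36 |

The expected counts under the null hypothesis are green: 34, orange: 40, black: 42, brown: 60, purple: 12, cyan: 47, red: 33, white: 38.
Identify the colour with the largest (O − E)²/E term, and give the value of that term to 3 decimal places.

green, 21.441

cat         O        E   (O−E)²/E
green      61       34    21.4412
orange     69       40    21.0250
black      17       42    14.8810
brown      36       60     9.6000
purple      2       12     8.3333
cyan       56       47     1.7234
red        29       33     0.4848
white      36       38     0.1053
The largest term is for green: 21.441.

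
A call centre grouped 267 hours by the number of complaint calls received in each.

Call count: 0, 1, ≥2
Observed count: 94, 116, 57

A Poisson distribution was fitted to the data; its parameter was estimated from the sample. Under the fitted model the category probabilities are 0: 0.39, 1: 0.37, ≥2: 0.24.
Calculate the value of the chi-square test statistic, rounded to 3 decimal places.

Expected counts E_i = n·p_i: 267×0.39 = 104.13, 267×0.37 = 98.79, 267×0.24 = 64.08.
0: (94 − 104.13)²/104.13 = 102.6169/104.13 = 0.9855
1: (116 − 98.79)²/98.79 = 296.1841/98.79 = 2.9981
≥2: (57 − 64.08)²/64.08 = 50.1264/64.08 = 0.7822
Sum = 4.766

4.766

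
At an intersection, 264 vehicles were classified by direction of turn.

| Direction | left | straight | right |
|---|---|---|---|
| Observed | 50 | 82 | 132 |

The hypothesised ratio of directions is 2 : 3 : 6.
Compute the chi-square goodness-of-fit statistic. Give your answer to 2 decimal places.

2.47

Ratio total = 11. Expected counts: 264×2/11 = 48, 264×3/11 = 72, 264×6/11 = 144.
cat           O        E   (O−E)²/E
left         50       48      0.083
straight     82       72      1.389
right       132      144      1.000
Sum = 2.47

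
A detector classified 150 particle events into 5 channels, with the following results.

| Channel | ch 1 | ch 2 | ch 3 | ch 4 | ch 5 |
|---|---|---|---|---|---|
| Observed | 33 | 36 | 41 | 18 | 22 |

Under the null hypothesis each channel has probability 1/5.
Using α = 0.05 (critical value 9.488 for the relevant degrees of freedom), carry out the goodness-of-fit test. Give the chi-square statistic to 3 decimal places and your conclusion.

12.467; reject

Expected count for each of the 5 categories: 150/5 = 30.
χ² = (33−30)²/30 + (36−30)²/30 + (41−30)²/30 + (18−30)²/30 + (22−30)²/30
   = 0.3000 + 1.2000 + 4.0333 + 4.8000 + 2.1333
Sum = 12.467
df = 4. Since 12.467 > 9.488, we reject H₀.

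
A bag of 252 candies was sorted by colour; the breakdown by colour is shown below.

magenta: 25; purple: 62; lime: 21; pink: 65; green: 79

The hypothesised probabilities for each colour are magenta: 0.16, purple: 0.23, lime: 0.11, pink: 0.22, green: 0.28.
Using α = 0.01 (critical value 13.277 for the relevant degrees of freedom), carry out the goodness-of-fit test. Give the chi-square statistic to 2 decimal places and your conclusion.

10.39; do not reject

Expected counts E_i = n·p_i: 252×0.16 = 40.32, 252×0.23 = 57.96, 252×0.11 = 27.72, 252×0.22 = 55.44, 252×0.28 = 70.56.
magenta: (25 − 40.32)²/40.32 = 234.7024/40.32 = 5.821
purple: (62 − 57.96)²/57.96 = 16.3216/57.96 = 0.282
lime: (21 − 27.72)²/27.72 = 45.1584/27.72 = 1.629
pink: (65 − 55.44)²/55.44 = 91.3936/55.44 = 1.649
green: (79 − 70.56)²/70.56 = 71.2336/70.56 = 1.010
Sum = 10.39
df = 4. Since 10.39 < 13.277, we do not reject H₀.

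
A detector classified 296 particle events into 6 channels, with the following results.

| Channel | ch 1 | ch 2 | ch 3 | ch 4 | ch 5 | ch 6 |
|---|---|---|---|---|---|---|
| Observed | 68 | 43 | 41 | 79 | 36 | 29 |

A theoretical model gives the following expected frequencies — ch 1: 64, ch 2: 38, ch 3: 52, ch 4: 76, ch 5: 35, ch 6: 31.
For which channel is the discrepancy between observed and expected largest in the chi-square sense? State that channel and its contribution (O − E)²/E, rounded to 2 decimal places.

ch 3, 2.33

cat         O        E   (O−E)²/E
ch 1       68       64      0.250
ch 2       43       38      0.658
ch 3       41       52      2.327
ch 4       79       76      0.118
ch 5       36       35      0.029
ch 6       29       31      0.129
The largest term is for ch 3: 2.33.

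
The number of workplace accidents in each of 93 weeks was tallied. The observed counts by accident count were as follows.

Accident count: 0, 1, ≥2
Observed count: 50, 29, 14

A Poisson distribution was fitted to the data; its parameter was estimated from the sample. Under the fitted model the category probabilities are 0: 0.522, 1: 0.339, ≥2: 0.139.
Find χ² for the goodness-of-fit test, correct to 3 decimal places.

0.335

Expected counts E_i = n·p_i: 93×0.522 = 48.546, 93×0.339 = 31.527, 93×0.139 = 12.927.
χ² = (50−48.546)²/48.546 + (29−31.527)²/31.527 + (14−12.927)²/12.927
   = 0.0435 + 0.2025 + 0.0891
Sum = 0.335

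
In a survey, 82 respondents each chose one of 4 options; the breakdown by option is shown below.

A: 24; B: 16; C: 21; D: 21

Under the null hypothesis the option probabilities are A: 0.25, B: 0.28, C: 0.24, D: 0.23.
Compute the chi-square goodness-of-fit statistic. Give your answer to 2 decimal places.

Expected counts E_i = n·p_i: 82×0.25 = 20.5, 82×0.28 = 22.96, 82×0.24 = 19.68, 82×0.23 = 18.86.
cat         O        E   (O−E)²/E
A          24     20.5      0.598
B          16    22.96      2.110
C          21    19.68      0.089
D          21    18.86      0.243
Sum = 3.04

3.04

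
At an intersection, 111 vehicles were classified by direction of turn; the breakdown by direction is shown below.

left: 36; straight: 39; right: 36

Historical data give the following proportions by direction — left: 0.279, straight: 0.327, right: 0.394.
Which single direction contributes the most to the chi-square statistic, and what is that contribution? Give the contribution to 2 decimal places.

right, 1.37

Expected counts E_i = n·p_i: 111×0.279 = 30.969, 111×0.327 = 36.297, 111×0.394 = 43.734.
χ² = (36−30.969)²/30.969 + (39−36.297)²/36.297 + (36−43.734)²/43.734
   = 0.817 + 0.201 + 1.368
The largest term is for right: 1.37.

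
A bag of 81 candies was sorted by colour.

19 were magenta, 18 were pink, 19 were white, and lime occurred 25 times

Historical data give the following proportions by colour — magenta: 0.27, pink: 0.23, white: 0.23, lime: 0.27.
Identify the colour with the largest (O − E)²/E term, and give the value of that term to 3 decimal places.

Expected counts E_i = n·p_i: 81×0.27 = 21.87, 81×0.23 = 18.63, 81×0.23 = 18.63, 81×0.27 = 21.87.
magenta: (19 − 21.87)²/21.87 = 8.2369/21.87 = 0.3766
pink: (18 − 18.63)²/18.63 = 0.3969/18.63 = 0.0213
white: (19 − 18.63)²/18.63 = 0.1369/18.63 = 0.0073
lime: (25 − 21.87)²/21.87 = 9.7969/21.87 = 0.4480
The largest term is for lime: 0.448.

lime, 0.448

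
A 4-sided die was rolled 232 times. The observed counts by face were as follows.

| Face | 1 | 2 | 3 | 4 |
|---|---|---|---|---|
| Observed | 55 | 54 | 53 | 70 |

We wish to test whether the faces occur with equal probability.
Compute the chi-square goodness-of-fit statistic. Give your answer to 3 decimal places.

Expected count for each of the 4 categories: 232/4 = 58.
1: (55 − 58)²/58 = 9/58 = 0.1552
2: (54 − 58)²/58 = 16/58 = 0.2759
3: (53 − 58)²/58 = 25/58 = 0.4310
4: (70 − 58)²/58 = 144/58 = 2.4828
Sum = 3.345

3.345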